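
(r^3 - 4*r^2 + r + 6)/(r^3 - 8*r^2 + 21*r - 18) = (r + 1)/(r - 3)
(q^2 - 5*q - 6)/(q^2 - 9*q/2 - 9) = 2*(q + 1)/(2*q + 3)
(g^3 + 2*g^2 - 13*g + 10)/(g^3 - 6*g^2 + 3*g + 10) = (g^2 + 4*g - 5)/(g^2 - 4*g - 5)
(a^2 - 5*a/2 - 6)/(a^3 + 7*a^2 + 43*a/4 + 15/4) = 2*(a - 4)/(2*a^2 + 11*a + 5)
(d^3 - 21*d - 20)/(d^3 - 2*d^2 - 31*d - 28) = (d - 5)/(d - 7)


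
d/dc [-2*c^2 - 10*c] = -4*c - 10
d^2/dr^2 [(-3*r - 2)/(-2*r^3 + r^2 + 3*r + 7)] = 2*(-(3*r + 2)*(-6*r^2 + 2*r + 3)^2 + (-18*r^2 + 6*r - (3*r + 2)*(6*r - 1) + 9)*(-2*r^3 + r^2 + 3*r + 7))/(-2*r^3 + r^2 + 3*r + 7)^3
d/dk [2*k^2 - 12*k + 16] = 4*k - 12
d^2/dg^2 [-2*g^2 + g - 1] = -4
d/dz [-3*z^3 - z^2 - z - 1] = -9*z^2 - 2*z - 1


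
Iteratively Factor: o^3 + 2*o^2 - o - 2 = (o + 1)*(o^2 + o - 2) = (o + 1)*(o + 2)*(o - 1)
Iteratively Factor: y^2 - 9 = (y + 3)*(y - 3)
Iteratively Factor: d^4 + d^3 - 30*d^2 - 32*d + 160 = (d + 4)*(d^3 - 3*d^2 - 18*d + 40) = (d - 5)*(d + 4)*(d^2 + 2*d - 8) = (d - 5)*(d + 4)^2*(d - 2)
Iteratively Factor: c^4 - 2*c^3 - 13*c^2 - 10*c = (c + 1)*(c^3 - 3*c^2 - 10*c) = c*(c + 1)*(c^2 - 3*c - 10) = c*(c - 5)*(c + 1)*(c + 2)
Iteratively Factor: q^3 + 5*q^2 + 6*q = (q + 3)*(q^2 + 2*q) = (q + 2)*(q + 3)*(q)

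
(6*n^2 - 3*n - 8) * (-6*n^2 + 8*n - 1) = -36*n^4 + 66*n^3 + 18*n^2 - 61*n + 8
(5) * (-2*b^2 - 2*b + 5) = -10*b^2 - 10*b + 25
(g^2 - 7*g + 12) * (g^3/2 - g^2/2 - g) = g^5/2 - 4*g^4 + 17*g^3/2 + g^2 - 12*g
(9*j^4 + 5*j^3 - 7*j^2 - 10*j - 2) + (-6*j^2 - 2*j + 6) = 9*j^4 + 5*j^3 - 13*j^2 - 12*j + 4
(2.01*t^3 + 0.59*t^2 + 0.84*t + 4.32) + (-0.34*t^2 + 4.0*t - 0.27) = 2.01*t^3 + 0.25*t^2 + 4.84*t + 4.05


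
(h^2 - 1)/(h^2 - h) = (h + 1)/h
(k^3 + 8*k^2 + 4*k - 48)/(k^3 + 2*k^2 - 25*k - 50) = (k^3 + 8*k^2 + 4*k - 48)/(k^3 + 2*k^2 - 25*k - 50)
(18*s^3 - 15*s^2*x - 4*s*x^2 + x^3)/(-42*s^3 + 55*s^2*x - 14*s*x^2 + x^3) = (3*s + x)/(-7*s + x)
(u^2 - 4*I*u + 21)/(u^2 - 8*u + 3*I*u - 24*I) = (u - 7*I)/(u - 8)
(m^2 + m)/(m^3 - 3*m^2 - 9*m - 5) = m/(m^2 - 4*m - 5)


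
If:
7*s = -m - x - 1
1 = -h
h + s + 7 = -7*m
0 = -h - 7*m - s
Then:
No Solution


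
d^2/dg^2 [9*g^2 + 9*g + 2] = 18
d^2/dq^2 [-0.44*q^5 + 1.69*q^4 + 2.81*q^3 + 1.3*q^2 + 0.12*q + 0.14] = -8.8*q^3 + 20.28*q^2 + 16.86*q + 2.6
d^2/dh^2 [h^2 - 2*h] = 2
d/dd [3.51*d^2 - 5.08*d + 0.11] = 7.02*d - 5.08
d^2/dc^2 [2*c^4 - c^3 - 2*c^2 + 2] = 24*c^2 - 6*c - 4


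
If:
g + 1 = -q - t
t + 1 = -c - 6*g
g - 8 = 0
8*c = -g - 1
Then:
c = -9/8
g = 8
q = 311/8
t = -383/8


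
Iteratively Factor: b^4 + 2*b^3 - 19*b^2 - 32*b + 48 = (b - 1)*(b^3 + 3*b^2 - 16*b - 48) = (b - 4)*(b - 1)*(b^2 + 7*b + 12) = (b - 4)*(b - 1)*(b + 4)*(b + 3)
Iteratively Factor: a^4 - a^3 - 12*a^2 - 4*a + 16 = (a + 2)*(a^3 - 3*a^2 - 6*a + 8) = (a - 1)*(a + 2)*(a^2 - 2*a - 8) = (a - 4)*(a - 1)*(a + 2)*(a + 2)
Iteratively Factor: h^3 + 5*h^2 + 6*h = (h + 3)*(h^2 + 2*h) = (h + 2)*(h + 3)*(h)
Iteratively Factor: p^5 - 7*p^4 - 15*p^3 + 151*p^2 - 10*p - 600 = (p - 5)*(p^4 - 2*p^3 - 25*p^2 + 26*p + 120) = (p - 5)*(p + 4)*(p^3 - 6*p^2 - p + 30) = (p - 5)*(p - 3)*(p + 4)*(p^2 - 3*p - 10) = (p - 5)*(p - 3)*(p + 2)*(p + 4)*(p - 5)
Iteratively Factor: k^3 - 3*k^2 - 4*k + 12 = (k + 2)*(k^2 - 5*k + 6) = (k - 3)*(k + 2)*(k - 2)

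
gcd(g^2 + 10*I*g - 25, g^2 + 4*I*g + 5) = g + 5*I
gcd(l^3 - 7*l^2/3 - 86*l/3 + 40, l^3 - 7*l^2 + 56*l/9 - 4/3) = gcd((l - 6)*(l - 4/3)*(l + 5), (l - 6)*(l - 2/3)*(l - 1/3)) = l - 6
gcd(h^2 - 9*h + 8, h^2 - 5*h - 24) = h - 8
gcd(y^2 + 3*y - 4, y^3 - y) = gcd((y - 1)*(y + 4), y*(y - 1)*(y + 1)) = y - 1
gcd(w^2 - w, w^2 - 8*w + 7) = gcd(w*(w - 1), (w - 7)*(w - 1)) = w - 1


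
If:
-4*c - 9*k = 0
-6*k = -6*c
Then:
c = 0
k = 0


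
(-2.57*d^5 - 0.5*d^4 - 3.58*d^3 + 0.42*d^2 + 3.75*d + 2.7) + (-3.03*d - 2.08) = -2.57*d^5 - 0.5*d^4 - 3.58*d^3 + 0.42*d^2 + 0.72*d + 0.62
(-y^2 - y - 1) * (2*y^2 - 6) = -2*y^4 - 2*y^3 + 4*y^2 + 6*y + 6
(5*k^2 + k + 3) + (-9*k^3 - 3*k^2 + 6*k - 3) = -9*k^3 + 2*k^2 + 7*k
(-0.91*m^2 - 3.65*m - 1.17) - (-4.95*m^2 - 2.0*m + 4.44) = 4.04*m^2 - 1.65*m - 5.61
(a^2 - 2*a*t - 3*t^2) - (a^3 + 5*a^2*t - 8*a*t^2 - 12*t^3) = -a^3 - 5*a^2*t + a^2 + 8*a*t^2 - 2*a*t + 12*t^3 - 3*t^2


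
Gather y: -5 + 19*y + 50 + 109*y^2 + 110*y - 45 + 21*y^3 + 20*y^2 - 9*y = 21*y^3 + 129*y^2 + 120*y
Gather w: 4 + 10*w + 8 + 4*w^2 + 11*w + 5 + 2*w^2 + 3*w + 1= 6*w^2 + 24*w + 18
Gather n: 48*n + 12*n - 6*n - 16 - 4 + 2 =54*n - 18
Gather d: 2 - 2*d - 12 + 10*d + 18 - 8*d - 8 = 0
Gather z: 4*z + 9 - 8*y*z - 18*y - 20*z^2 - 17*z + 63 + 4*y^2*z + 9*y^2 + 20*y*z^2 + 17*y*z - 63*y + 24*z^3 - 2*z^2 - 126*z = 9*y^2 - 81*y + 24*z^3 + z^2*(20*y - 22) + z*(4*y^2 + 9*y - 139) + 72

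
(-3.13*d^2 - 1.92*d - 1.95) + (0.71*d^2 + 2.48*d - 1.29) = -2.42*d^2 + 0.56*d - 3.24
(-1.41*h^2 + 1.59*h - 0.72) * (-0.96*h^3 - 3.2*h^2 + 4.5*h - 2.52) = 1.3536*h^5 + 2.9856*h^4 - 10.7418*h^3 + 13.0122*h^2 - 7.2468*h + 1.8144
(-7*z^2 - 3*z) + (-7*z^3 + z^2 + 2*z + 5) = -7*z^3 - 6*z^2 - z + 5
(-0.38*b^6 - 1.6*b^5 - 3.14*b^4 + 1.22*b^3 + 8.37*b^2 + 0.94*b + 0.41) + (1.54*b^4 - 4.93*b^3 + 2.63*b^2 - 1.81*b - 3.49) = -0.38*b^6 - 1.6*b^5 - 1.6*b^4 - 3.71*b^3 + 11.0*b^2 - 0.87*b - 3.08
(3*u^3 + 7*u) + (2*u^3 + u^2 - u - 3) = 5*u^3 + u^2 + 6*u - 3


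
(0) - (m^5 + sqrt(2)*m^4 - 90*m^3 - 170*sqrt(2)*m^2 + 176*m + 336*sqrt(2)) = -m^5 - sqrt(2)*m^4 + 90*m^3 + 170*sqrt(2)*m^2 - 176*m - 336*sqrt(2)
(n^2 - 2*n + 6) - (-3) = n^2 - 2*n + 9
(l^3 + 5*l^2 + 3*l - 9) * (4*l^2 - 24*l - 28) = 4*l^5 - 4*l^4 - 136*l^3 - 248*l^2 + 132*l + 252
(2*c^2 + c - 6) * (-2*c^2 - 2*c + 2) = -4*c^4 - 6*c^3 + 14*c^2 + 14*c - 12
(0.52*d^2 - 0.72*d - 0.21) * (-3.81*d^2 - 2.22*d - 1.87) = -1.9812*d^4 + 1.5888*d^3 + 1.4261*d^2 + 1.8126*d + 0.3927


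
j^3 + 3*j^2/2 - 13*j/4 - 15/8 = (j - 3/2)*(j + 1/2)*(j + 5/2)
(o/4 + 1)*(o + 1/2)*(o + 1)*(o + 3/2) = o^4/4 + 7*o^3/4 + 59*o^2/16 + 47*o/16 + 3/4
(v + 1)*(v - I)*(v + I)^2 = v^4 + v^3 + I*v^3 + v^2 + I*v^2 + v + I*v + I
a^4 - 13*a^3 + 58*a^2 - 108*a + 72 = (a - 6)*(a - 3)*(a - 2)^2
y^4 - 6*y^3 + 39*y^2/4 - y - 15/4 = (y - 3)*(y - 5/2)*(y - 1)*(y + 1/2)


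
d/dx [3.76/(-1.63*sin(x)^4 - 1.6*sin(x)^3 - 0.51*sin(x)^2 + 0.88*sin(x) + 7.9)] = (24.5152*sin(x)^3 + 18.048*sin(x)^2 + 3.8352*sin(x) - 3.3088)*cos(x)/(1.63*sin(x)^4 + 1.6*sin(x)^3 + 0.51*sin(x)^2 - 0.88*sin(x) - 7.9)^2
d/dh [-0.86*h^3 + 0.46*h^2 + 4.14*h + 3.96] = -2.58*h^2 + 0.92*h + 4.14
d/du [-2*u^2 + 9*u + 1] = 9 - 4*u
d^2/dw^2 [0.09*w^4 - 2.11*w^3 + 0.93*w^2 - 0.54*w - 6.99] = 1.08*w^2 - 12.66*w + 1.86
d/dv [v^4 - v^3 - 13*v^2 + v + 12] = 4*v^3 - 3*v^2 - 26*v + 1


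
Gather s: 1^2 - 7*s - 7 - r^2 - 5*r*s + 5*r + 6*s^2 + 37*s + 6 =-r^2 + 5*r + 6*s^2 + s*(30 - 5*r)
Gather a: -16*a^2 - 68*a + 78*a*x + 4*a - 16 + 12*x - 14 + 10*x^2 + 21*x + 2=-16*a^2 + a*(78*x - 64) + 10*x^2 + 33*x - 28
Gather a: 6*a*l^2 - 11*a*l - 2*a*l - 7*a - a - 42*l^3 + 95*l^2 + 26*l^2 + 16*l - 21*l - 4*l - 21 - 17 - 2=a*(6*l^2 - 13*l - 8) - 42*l^3 + 121*l^2 - 9*l - 40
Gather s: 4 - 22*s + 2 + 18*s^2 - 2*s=18*s^2 - 24*s + 6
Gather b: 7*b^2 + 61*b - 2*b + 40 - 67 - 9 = 7*b^2 + 59*b - 36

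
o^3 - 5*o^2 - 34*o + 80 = (o - 8)*(o - 2)*(o + 5)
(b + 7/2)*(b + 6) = b^2 + 19*b/2 + 21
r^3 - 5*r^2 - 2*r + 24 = (r - 4)*(r - 3)*(r + 2)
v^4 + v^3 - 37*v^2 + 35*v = v*(v - 5)*(v - 1)*(v + 7)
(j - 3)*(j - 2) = j^2 - 5*j + 6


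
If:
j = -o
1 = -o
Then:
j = 1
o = -1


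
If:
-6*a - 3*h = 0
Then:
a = -h/2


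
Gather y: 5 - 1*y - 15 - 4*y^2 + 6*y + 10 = -4*y^2 + 5*y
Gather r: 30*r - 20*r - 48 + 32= 10*r - 16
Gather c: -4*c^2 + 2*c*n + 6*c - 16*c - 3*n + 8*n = -4*c^2 + c*(2*n - 10) + 5*n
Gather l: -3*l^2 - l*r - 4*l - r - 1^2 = -3*l^2 + l*(-r - 4) - r - 1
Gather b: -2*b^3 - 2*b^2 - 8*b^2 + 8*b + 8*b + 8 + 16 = -2*b^3 - 10*b^2 + 16*b + 24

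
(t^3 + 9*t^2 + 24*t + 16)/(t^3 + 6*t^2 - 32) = (t + 1)/(t - 2)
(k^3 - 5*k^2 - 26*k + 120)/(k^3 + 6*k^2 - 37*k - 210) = (k - 4)/(k + 7)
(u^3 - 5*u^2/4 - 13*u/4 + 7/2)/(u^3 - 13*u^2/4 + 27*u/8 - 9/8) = 2*(4*u^2 - u - 14)/(8*u^2 - 18*u + 9)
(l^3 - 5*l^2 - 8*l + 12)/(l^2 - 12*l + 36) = (l^2 + l - 2)/(l - 6)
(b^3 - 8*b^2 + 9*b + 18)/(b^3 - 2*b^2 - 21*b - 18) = (b - 3)/(b + 3)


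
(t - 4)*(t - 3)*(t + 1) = t^3 - 6*t^2 + 5*t + 12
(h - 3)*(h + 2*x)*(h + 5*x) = h^3 + 7*h^2*x - 3*h^2 + 10*h*x^2 - 21*h*x - 30*x^2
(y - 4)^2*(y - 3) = y^3 - 11*y^2 + 40*y - 48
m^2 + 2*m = m*(m + 2)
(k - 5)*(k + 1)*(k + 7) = k^3 + 3*k^2 - 33*k - 35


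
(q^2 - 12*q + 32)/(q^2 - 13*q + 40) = (q - 4)/(q - 5)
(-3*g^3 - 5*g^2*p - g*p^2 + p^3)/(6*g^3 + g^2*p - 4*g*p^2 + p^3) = (g + p)/(-2*g + p)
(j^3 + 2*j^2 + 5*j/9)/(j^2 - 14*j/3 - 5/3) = j*(3*j + 5)/(3*(j - 5))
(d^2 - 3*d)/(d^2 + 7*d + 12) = d*(d - 3)/(d^2 + 7*d + 12)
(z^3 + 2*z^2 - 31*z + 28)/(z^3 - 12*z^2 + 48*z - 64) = (z^2 + 6*z - 7)/(z^2 - 8*z + 16)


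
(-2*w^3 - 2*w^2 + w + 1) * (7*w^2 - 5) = -14*w^5 - 14*w^4 + 17*w^3 + 17*w^2 - 5*w - 5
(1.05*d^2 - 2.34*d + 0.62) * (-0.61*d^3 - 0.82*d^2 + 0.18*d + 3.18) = -0.6405*d^5 + 0.5664*d^4 + 1.7296*d^3 + 2.4094*d^2 - 7.3296*d + 1.9716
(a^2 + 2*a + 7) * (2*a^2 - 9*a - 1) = 2*a^4 - 5*a^3 - 5*a^2 - 65*a - 7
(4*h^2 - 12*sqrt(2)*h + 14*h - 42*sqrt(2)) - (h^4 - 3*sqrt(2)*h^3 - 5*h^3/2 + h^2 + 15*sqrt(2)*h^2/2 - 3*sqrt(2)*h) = -h^4 + 5*h^3/2 + 3*sqrt(2)*h^3 - 15*sqrt(2)*h^2/2 + 3*h^2 - 9*sqrt(2)*h + 14*h - 42*sqrt(2)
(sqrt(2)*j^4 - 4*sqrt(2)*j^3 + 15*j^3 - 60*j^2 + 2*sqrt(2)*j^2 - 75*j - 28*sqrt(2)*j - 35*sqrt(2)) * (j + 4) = sqrt(2)*j^5 + 15*j^4 - 14*sqrt(2)*j^3 - 315*j^2 - 20*sqrt(2)*j^2 - 300*j - 147*sqrt(2)*j - 140*sqrt(2)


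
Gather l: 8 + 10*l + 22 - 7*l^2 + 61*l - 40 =-7*l^2 + 71*l - 10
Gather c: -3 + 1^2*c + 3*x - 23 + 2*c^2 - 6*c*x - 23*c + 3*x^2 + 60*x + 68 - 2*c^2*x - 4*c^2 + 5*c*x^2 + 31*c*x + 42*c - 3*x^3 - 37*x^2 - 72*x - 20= c^2*(-2*x - 2) + c*(5*x^2 + 25*x + 20) - 3*x^3 - 34*x^2 - 9*x + 22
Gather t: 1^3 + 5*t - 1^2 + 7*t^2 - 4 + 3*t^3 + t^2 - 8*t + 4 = 3*t^3 + 8*t^2 - 3*t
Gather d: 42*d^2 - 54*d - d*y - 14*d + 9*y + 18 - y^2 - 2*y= 42*d^2 + d*(-y - 68) - y^2 + 7*y + 18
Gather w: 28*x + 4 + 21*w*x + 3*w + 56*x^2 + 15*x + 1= w*(21*x + 3) + 56*x^2 + 43*x + 5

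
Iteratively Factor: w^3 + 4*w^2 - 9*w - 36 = (w + 3)*(w^2 + w - 12) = (w + 3)*(w + 4)*(w - 3)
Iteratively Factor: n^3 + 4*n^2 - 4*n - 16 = (n - 2)*(n^2 + 6*n + 8) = (n - 2)*(n + 4)*(n + 2)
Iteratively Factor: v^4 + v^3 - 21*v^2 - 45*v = (v + 3)*(v^3 - 2*v^2 - 15*v) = v*(v + 3)*(v^2 - 2*v - 15) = v*(v + 3)^2*(v - 5)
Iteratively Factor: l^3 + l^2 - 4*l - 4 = (l + 1)*(l^2 - 4) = (l - 2)*(l + 1)*(l + 2)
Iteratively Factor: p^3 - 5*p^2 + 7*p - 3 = (p - 3)*(p^2 - 2*p + 1) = (p - 3)*(p - 1)*(p - 1)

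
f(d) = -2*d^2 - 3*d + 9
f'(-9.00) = 33.00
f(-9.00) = -126.00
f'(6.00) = -27.00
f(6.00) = -81.00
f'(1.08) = -7.32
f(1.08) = 3.43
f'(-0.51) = -0.96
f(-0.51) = 10.01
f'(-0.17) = -2.32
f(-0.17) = 9.45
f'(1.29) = -8.16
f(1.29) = 1.80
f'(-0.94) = 0.76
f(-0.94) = 10.05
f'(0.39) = -4.56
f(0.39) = 7.53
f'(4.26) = -20.04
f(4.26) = -40.08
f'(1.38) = -8.52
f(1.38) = 1.05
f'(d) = -4*d - 3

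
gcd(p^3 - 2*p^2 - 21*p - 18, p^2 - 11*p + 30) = p - 6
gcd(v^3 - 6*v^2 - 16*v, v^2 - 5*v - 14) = v + 2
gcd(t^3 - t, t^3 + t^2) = t^2 + t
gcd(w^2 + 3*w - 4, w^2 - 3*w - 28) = w + 4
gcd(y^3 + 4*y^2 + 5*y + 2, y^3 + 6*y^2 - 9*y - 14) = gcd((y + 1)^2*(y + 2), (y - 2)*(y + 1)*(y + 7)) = y + 1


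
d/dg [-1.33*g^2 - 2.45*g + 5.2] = -2.66*g - 2.45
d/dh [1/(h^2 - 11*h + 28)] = (11 - 2*h)/(h^2 - 11*h + 28)^2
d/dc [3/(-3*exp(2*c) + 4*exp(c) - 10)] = (18*exp(c) - 12)*exp(c)/(3*exp(2*c) - 4*exp(c) + 10)^2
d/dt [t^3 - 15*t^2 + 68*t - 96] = 3*t^2 - 30*t + 68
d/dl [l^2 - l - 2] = 2*l - 1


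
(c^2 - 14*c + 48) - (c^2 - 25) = 73 - 14*c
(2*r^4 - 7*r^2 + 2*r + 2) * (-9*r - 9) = -18*r^5 - 18*r^4 + 63*r^3 + 45*r^2 - 36*r - 18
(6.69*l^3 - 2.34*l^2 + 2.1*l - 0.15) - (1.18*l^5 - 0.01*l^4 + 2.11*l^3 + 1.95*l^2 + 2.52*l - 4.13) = -1.18*l^5 + 0.01*l^4 + 4.58*l^3 - 4.29*l^2 - 0.42*l + 3.98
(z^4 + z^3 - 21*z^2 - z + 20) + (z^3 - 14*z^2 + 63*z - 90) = z^4 + 2*z^3 - 35*z^2 + 62*z - 70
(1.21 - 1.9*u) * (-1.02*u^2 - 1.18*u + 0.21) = 1.938*u^3 + 1.0078*u^2 - 1.8268*u + 0.2541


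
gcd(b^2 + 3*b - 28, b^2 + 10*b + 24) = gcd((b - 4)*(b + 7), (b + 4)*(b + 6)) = 1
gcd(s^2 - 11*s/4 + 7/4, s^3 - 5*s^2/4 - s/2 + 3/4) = s - 1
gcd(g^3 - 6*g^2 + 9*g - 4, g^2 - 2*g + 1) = g^2 - 2*g + 1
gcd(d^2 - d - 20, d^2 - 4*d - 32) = d + 4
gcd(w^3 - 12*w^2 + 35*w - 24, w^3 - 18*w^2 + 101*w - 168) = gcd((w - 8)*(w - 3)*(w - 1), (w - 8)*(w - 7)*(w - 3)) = w^2 - 11*w + 24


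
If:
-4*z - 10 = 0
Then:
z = -5/2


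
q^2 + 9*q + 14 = (q + 2)*(q + 7)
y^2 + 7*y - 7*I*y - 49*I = (y + 7)*(y - 7*I)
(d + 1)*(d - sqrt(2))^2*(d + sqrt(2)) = d^4 - sqrt(2)*d^3 + d^3 - 2*d^2 - sqrt(2)*d^2 - 2*d + 2*sqrt(2)*d + 2*sqrt(2)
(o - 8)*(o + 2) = o^2 - 6*o - 16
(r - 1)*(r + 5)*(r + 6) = r^3 + 10*r^2 + 19*r - 30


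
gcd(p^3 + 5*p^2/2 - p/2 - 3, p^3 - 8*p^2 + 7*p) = p - 1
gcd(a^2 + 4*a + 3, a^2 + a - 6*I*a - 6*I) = a + 1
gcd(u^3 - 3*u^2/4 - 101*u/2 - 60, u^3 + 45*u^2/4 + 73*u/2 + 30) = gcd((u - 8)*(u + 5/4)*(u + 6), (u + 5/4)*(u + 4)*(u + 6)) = u^2 + 29*u/4 + 15/2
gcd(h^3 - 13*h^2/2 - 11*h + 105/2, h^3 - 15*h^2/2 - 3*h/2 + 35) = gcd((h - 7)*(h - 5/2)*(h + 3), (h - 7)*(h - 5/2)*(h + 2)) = h^2 - 19*h/2 + 35/2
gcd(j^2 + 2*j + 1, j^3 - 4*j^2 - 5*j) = j + 1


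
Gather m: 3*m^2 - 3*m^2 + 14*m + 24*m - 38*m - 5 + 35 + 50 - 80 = 0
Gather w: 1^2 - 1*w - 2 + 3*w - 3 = 2*w - 4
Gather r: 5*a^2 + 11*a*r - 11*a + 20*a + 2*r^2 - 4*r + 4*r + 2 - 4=5*a^2 + 11*a*r + 9*a + 2*r^2 - 2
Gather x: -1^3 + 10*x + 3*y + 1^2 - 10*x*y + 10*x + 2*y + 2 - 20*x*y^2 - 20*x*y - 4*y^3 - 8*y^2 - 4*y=x*(-20*y^2 - 30*y + 20) - 4*y^3 - 8*y^2 + y + 2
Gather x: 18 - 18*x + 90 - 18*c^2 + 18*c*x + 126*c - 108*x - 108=-18*c^2 + 126*c + x*(18*c - 126)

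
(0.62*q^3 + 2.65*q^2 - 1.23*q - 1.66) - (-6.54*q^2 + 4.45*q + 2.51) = 0.62*q^3 + 9.19*q^2 - 5.68*q - 4.17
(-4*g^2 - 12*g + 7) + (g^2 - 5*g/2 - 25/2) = -3*g^2 - 29*g/2 - 11/2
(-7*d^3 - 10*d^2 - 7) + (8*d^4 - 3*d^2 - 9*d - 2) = 8*d^4 - 7*d^3 - 13*d^2 - 9*d - 9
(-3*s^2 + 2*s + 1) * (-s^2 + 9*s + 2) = 3*s^4 - 29*s^3 + 11*s^2 + 13*s + 2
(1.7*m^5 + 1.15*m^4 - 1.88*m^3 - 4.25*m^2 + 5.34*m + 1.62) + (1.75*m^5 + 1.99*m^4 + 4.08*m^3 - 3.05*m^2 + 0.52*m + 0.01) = 3.45*m^5 + 3.14*m^4 + 2.2*m^3 - 7.3*m^2 + 5.86*m + 1.63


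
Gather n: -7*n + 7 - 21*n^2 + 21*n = -21*n^2 + 14*n + 7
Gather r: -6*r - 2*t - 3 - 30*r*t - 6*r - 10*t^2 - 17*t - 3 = r*(-30*t - 12) - 10*t^2 - 19*t - 6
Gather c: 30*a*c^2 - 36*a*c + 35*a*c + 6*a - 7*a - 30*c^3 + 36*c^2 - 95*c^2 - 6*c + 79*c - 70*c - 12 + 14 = -a - 30*c^3 + c^2*(30*a - 59) + c*(3 - a) + 2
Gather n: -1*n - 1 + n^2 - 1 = n^2 - n - 2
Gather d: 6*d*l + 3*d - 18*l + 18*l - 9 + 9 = d*(6*l + 3)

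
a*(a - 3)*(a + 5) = a^3 + 2*a^2 - 15*a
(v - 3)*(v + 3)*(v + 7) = v^3 + 7*v^2 - 9*v - 63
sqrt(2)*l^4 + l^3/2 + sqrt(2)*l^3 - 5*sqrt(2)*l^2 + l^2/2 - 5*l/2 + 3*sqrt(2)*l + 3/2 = (l - 1)^2*(l + 3)*(sqrt(2)*l + 1/2)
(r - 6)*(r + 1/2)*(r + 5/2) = r^3 - 3*r^2 - 67*r/4 - 15/2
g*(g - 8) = g^2 - 8*g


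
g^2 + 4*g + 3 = (g + 1)*(g + 3)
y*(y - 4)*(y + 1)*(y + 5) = y^4 + 2*y^3 - 19*y^2 - 20*y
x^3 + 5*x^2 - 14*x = x*(x - 2)*(x + 7)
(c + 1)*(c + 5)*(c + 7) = c^3 + 13*c^2 + 47*c + 35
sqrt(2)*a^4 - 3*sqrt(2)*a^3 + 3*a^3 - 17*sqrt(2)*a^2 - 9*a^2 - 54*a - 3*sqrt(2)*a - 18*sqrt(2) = (a - 6)*(a + 3)*(a + sqrt(2))*(sqrt(2)*a + 1)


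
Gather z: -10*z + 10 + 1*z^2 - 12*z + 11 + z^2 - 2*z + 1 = 2*z^2 - 24*z + 22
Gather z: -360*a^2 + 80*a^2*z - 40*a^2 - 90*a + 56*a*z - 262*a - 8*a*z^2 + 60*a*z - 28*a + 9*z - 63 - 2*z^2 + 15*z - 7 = -400*a^2 - 380*a + z^2*(-8*a - 2) + z*(80*a^2 + 116*a + 24) - 70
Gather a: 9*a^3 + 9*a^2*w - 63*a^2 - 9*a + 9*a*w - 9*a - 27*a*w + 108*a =9*a^3 + a^2*(9*w - 63) + a*(90 - 18*w)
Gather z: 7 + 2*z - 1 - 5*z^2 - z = -5*z^2 + z + 6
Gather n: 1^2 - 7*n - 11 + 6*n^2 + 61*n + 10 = 6*n^2 + 54*n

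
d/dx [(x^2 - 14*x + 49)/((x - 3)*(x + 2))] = (13*x^2 - 110*x + 133)/(x^4 - 2*x^3 - 11*x^2 + 12*x + 36)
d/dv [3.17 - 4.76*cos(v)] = 4.76*sin(v)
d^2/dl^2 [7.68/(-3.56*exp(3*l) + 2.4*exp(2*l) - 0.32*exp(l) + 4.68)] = (-7.68*(10.68*exp(2*l) - 4.8*exp(l) + 0.32)*(21.36*exp(2*l) - 9.6*exp(l) + 0.64)*exp(l) + (246.0672*exp(2*l) - 73.728*exp(l) + 2.4576)*(3.56*exp(3*l) - 2.4*exp(2*l) + 0.32*exp(l) - 4.68))*exp(l)/(3.56*exp(3*l) - 2.4*exp(2*l) + 0.32*exp(l) - 4.68)^3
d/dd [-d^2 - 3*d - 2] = -2*d - 3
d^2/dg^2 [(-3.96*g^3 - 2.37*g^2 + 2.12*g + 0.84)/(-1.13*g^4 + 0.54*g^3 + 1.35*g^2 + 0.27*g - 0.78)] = (10.113048*g^9 + 18.157518*g^8 - 4.91550000000001*g^7 + 19.000182*g^6 - 47.483172*g^5 - 25.219404*g^4 + 42.654342*g^3 - 1.781244*g^2 - 2.898504*g + 0.09936)/(1.442897*g^12 - 2.068578*g^11 - 4.182921*g^10 + 3.750867*g^9 + 8.973765*g^8 - 3.573072*g^7 - 9.85122*g^6 + 0.389529*g^5 + 6.714225*g^4 + 0.700569*g^3 - 2.293434*g^2 - 0.492804*g + 0.474552)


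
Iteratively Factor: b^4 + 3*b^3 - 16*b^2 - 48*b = (b + 4)*(b^3 - b^2 - 12*b) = (b + 3)*(b + 4)*(b^2 - 4*b) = b*(b + 3)*(b + 4)*(b - 4)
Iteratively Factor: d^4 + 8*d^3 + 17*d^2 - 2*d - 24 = (d - 1)*(d^3 + 9*d^2 + 26*d + 24) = (d - 1)*(d + 3)*(d^2 + 6*d + 8) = (d - 1)*(d + 2)*(d + 3)*(d + 4)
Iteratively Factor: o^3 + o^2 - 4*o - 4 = (o + 2)*(o^2 - o - 2) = (o - 2)*(o + 2)*(o + 1)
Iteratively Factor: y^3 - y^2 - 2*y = (y)*(y^2 - y - 2) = y*(y - 2)*(y + 1)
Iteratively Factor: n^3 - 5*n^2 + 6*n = (n - 2)*(n^2 - 3*n) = n*(n - 2)*(n - 3)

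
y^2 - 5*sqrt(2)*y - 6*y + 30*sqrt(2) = (y - 6)*(y - 5*sqrt(2))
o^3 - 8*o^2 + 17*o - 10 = (o - 5)*(o - 2)*(o - 1)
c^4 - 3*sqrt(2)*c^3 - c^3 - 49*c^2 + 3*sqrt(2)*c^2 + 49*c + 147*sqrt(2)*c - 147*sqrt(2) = (c - 7)*(c - 1)*(c + 7)*(c - 3*sqrt(2))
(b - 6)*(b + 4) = b^2 - 2*b - 24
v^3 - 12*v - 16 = (v - 4)*(v + 2)^2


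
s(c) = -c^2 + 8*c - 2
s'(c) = 8 - 2*c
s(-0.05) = -2.40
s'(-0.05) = 8.10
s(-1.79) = -19.52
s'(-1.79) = 11.58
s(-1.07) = -11.70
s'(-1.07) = 10.14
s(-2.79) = -32.10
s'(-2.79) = 13.58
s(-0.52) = -6.43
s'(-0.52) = 9.04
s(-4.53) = -58.76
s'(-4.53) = 17.06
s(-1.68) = -18.26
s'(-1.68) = 11.36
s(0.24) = -0.14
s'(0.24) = 7.52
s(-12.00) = -242.00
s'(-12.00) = 32.00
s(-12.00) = -242.00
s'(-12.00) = 32.00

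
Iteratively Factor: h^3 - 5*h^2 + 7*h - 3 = (h - 1)*(h^2 - 4*h + 3) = (h - 3)*(h - 1)*(h - 1)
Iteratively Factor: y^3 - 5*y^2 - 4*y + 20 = (y - 2)*(y^2 - 3*y - 10) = (y - 5)*(y - 2)*(y + 2)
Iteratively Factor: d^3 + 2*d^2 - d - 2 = (d + 1)*(d^2 + d - 2) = (d + 1)*(d + 2)*(d - 1)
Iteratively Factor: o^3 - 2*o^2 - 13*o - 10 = (o - 5)*(o^2 + 3*o + 2) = (o - 5)*(o + 2)*(o + 1)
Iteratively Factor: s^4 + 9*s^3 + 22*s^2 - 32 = (s - 1)*(s^3 + 10*s^2 + 32*s + 32) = (s - 1)*(s + 2)*(s^2 + 8*s + 16) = (s - 1)*(s + 2)*(s + 4)*(s + 4)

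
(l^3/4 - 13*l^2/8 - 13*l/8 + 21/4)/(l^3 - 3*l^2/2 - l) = (-2*l^3 + 13*l^2 + 13*l - 42)/(4*l*(-2*l^2 + 3*l + 2))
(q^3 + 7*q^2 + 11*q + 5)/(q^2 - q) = (q^3 + 7*q^2 + 11*q + 5)/(q*(q - 1))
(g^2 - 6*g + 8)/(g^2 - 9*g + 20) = (g - 2)/(g - 5)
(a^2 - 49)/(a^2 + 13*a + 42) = (a - 7)/(a + 6)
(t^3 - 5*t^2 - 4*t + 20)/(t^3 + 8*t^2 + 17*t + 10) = (t^2 - 7*t + 10)/(t^2 + 6*t + 5)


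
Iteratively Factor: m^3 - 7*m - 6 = (m + 1)*(m^2 - m - 6) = (m + 1)*(m + 2)*(m - 3)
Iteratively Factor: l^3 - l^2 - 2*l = (l - 2)*(l^2 + l) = (l - 2)*(l + 1)*(l)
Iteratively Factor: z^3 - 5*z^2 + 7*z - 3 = (z - 3)*(z^2 - 2*z + 1) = (z - 3)*(z - 1)*(z - 1)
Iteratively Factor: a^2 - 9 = (a + 3)*(a - 3)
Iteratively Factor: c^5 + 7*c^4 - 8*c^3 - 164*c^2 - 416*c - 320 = (c + 2)*(c^4 + 5*c^3 - 18*c^2 - 128*c - 160) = (c + 2)*(c + 4)*(c^3 + c^2 - 22*c - 40) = (c + 2)*(c + 4)^2*(c^2 - 3*c - 10) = (c - 5)*(c + 2)*(c + 4)^2*(c + 2)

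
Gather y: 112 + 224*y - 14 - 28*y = 196*y + 98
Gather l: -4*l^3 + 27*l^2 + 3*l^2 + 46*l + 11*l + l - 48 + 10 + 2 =-4*l^3 + 30*l^2 + 58*l - 36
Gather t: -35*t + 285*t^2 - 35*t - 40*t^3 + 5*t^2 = -40*t^3 + 290*t^2 - 70*t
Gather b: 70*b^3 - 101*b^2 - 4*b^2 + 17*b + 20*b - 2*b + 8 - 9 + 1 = 70*b^3 - 105*b^2 + 35*b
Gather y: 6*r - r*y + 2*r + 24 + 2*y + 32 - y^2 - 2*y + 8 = -r*y + 8*r - y^2 + 64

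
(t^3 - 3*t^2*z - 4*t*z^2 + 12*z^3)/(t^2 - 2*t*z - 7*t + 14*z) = (t^2 - t*z - 6*z^2)/(t - 7)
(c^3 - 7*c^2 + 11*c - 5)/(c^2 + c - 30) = (c^2 - 2*c + 1)/(c + 6)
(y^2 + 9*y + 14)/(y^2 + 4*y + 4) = (y + 7)/(y + 2)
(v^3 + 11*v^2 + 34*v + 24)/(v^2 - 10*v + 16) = (v^3 + 11*v^2 + 34*v + 24)/(v^2 - 10*v + 16)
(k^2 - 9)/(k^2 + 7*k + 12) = (k - 3)/(k + 4)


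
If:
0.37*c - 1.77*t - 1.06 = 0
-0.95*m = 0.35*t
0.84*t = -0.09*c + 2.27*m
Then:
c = 2.28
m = 0.05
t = -0.12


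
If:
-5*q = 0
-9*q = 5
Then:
No Solution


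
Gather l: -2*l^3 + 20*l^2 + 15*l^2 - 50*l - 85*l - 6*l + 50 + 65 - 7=-2*l^3 + 35*l^2 - 141*l + 108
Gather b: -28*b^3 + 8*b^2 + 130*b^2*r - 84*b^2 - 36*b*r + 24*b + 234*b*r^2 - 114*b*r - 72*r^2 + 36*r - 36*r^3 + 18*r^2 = -28*b^3 + b^2*(130*r - 76) + b*(234*r^2 - 150*r + 24) - 36*r^3 - 54*r^2 + 36*r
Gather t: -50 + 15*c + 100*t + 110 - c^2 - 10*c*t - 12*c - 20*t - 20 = -c^2 + 3*c + t*(80 - 10*c) + 40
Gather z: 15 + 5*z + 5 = 5*z + 20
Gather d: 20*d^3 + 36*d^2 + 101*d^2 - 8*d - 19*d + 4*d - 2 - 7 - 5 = 20*d^3 + 137*d^2 - 23*d - 14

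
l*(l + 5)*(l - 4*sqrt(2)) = l^3 - 4*sqrt(2)*l^2 + 5*l^2 - 20*sqrt(2)*l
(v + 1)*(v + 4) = v^2 + 5*v + 4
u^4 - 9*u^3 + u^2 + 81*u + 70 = (u - 7)*(u - 5)*(u + 1)*(u + 2)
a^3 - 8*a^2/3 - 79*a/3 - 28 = (a - 7)*(a + 4/3)*(a + 3)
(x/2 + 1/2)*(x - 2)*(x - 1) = x^3/2 - x^2 - x/2 + 1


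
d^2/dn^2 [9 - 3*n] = 0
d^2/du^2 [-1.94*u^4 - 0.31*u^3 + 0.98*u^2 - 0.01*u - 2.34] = -23.28*u^2 - 1.86*u + 1.96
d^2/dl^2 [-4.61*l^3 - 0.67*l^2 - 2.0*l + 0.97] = -27.66*l - 1.34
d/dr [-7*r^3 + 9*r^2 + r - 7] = -21*r^2 + 18*r + 1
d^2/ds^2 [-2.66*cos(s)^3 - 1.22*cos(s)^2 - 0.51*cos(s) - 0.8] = 2.505*cos(s) + 2.44*cos(2*s) + 5.985*cos(3*s)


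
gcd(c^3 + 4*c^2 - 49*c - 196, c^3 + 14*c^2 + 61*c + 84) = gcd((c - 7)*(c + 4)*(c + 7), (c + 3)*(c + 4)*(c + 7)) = c^2 + 11*c + 28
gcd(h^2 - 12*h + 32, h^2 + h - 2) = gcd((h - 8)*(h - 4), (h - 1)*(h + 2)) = 1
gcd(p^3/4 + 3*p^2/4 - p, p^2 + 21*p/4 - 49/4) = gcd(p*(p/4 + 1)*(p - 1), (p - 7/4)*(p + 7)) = 1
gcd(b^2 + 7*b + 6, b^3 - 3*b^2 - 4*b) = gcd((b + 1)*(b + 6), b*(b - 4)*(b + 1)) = b + 1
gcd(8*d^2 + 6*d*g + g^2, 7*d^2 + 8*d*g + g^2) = 1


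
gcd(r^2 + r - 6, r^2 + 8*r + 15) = r + 3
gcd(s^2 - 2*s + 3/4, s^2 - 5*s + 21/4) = s - 3/2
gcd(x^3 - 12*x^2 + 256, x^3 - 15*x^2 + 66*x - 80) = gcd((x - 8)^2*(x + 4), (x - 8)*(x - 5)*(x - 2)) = x - 8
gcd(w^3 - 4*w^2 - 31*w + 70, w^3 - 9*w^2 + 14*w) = w^2 - 9*w + 14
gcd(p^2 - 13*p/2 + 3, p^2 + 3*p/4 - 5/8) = p - 1/2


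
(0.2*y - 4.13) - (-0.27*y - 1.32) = 0.47*y - 2.81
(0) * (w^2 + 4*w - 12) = 0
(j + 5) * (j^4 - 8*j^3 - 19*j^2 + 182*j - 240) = j^5 - 3*j^4 - 59*j^3 + 87*j^2 + 670*j - 1200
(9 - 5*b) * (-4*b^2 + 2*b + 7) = 20*b^3 - 46*b^2 - 17*b + 63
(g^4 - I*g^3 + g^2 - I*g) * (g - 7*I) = g^5 - 8*I*g^4 - 6*g^3 - 8*I*g^2 - 7*g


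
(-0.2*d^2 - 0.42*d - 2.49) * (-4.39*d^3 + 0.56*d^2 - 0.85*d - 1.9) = 0.878*d^5 + 1.7318*d^4 + 10.8659*d^3 - 0.6574*d^2 + 2.9145*d + 4.731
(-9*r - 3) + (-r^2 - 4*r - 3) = -r^2 - 13*r - 6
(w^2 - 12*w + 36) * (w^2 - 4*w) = w^4 - 16*w^3 + 84*w^2 - 144*w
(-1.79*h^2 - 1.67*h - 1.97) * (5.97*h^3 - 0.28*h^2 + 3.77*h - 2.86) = -10.6863*h^5 - 9.4687*h^4 - 18.0416*h^3 - 0.624899999999999*h^2 - 2.6507*h + 5.6342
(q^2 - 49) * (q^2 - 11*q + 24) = q^4 - 11*q^3 - 25*q^2 + 539*q - 1176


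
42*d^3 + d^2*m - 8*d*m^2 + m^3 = (-7*d + m)*(-3*d + m)*(2*d + m)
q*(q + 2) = q^2 + 2*q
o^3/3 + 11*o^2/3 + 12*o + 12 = (o/3 + 1)*(o + 2)*(o + 6)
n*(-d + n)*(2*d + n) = -2*d^2*n + d*n^2 + n^3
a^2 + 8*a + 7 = (a + 1)*(a + 7)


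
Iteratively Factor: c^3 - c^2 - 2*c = (c - 2)*(c^2 + c) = (c - 2)*(c + 1)*(c)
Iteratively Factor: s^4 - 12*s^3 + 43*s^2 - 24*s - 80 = (s - 4)*(s^3 - 8*s^2 + 11*s + 20) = (s - 5)*(s - 4)*(s^2 - 3*s - 4) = (s - 5)*(s - 4)^2*(s + 1)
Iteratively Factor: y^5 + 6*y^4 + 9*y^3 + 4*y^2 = (y + 1)*(y^4 + 5*y^3 + 4*y^2) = (y + 1)^2*(y^3 + 4*y^2) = (y + 1)^2*(y + 4)*(y^2) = y*(y + 1)^2*(y + 4)*(y)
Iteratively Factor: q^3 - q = (q + 1)*(q^2 - q) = q*(q + 1)*(q - 1)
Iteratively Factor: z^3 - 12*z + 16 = (z + 4)*(z^2 - 4*z + 4) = (z - 2)*(z + 4)*(z - 2)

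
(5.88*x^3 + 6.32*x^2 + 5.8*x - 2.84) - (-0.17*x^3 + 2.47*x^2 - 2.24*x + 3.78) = 6.05*x^3 + 3.85*x^2 + 8.04*x - 6.62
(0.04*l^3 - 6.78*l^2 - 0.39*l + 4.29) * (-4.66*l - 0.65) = -0.1864*l^4 + 31.5688*l^3 + 6.2244*l^2 - 19.7379*l - 2.7885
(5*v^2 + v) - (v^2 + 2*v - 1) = 4*v^2 - v + 1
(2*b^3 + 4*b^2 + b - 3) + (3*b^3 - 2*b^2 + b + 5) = 5*b^3 + 2*b^2 + 2*b + 2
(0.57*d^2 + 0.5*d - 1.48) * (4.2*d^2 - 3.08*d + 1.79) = 2.394*d^4 + 0.3444*d^3 - 6.7357*d^2 + 5.4534*d - 2.6492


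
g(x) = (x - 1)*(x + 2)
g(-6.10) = 29.11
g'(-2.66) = -4.32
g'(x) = 2*x + 1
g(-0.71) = -2.21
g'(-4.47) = -7.94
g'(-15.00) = -29.00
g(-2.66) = 2.42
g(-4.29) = 12.11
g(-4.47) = 13.51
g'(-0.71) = -0.42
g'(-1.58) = -2.16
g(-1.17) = -1.80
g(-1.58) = -1.08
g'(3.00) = 7.00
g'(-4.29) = -7.58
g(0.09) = -1.90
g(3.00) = 10.00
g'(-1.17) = -1.34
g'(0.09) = 1.18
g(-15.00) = 208.00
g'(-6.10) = -11.20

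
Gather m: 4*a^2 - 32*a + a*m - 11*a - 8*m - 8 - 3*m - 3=4*a^2 - 43*a + m*(a - 11) - 11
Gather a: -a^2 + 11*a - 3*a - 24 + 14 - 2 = -a^2 + 8*a - 12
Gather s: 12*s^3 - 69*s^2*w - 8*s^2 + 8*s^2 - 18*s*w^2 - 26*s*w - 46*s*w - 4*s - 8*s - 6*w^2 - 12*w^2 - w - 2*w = 12*s^3 - 69*s^2*w + s*(-18*w^2 - 72*w - 12) - 18*w^2 - 3*w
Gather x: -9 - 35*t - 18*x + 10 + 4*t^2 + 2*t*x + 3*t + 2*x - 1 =4*t^2 - 32*t + x*(2*t - 16)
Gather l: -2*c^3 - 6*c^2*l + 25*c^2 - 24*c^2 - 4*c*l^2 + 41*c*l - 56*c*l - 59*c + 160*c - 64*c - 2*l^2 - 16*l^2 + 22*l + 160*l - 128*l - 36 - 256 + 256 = -2*c^3 + c^2 + 37*c + l^2*(-4*c - 18) + l*(-6*c^2 - 15*c + 54) - 36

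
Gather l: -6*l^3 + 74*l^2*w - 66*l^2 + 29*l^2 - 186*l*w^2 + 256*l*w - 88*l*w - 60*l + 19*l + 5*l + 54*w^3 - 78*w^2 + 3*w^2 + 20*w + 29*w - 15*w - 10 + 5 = -6*l^3 + l^2*(74*w - 37) + l*(-186*w^2 + 168*w - 36) + 54*w^3 - 75*w^2 + 34*w - 5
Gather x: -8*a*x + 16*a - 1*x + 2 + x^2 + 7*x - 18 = 16*a + x^2 + x*(6 - 8*a) - 16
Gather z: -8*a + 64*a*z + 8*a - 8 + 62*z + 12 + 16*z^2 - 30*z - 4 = 16*z^2 + z*(64*a + 32)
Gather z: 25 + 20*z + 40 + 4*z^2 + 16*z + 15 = 4*z^2 + 36*z + 80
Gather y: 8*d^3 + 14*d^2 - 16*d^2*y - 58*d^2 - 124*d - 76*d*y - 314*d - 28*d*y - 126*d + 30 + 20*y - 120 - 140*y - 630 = 8*d^3 - 44*d^2 - 564*d + y*(-16*d^2 - 104*d - 120) - 720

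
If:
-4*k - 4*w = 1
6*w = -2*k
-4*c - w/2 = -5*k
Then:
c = -31/64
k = -3/8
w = 1/8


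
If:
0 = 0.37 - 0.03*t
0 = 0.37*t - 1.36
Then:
No Solution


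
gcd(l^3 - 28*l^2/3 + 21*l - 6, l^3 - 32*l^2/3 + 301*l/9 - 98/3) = l - 6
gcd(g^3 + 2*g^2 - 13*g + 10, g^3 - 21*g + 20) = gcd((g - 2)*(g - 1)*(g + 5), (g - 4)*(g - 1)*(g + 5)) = g^2 + 4*g - 5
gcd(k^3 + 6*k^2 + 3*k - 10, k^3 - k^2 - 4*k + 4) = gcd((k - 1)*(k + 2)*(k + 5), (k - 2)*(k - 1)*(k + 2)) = k^2 + k - 2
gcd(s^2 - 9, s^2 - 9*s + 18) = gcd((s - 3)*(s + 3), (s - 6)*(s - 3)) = s - 3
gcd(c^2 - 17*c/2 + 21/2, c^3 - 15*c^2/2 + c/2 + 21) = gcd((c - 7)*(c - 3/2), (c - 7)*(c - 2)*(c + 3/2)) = c - 7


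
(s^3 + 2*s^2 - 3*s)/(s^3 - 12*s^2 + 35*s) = (s^2 + 2*s - 3)/(s^2 - 12*s + 35)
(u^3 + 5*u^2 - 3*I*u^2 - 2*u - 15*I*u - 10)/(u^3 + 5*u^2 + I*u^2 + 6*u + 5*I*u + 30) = (u - I)/(u + 3*I)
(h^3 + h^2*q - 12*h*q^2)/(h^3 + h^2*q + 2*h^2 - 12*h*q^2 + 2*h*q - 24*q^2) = h/(h + 2)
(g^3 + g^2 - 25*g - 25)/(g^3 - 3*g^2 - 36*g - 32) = (g^2 - 25)/(g^2 - 4*g - 32)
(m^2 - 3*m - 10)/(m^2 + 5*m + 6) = (m - 5)/(m + 3)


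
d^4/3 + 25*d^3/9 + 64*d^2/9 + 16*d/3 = d*(d/3 + 1)*(d + 4/3)*(d + 4)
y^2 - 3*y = y*(y - 3)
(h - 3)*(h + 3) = h^2 - 9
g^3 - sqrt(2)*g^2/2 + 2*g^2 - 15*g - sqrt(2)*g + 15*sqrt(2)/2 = (g - 3)*(g + 5)*(g - sqrt(2)/2)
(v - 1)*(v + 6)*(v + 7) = v^3 + 12*v^2 + 29*v - 42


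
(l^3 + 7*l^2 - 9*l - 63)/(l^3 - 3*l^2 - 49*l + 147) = (l + 3)/(l - 7)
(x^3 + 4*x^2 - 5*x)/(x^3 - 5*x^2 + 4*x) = (x + 5)/(x - 4)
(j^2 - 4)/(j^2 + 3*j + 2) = (j - 2)/(j + 1)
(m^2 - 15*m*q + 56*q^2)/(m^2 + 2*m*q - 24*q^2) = (m^2 - 15*m*q + 56*q^2)/(m^2 + 2*m*q - 24*q^2)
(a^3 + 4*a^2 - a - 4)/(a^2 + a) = a + 3 - 4/a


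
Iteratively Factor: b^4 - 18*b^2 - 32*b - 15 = (b + 1)*(b^3 - b^2 - 17*b - 15) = (b + 1)^2*(b^2 - 2*b - 15) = (b + 1)^2*(b + 3)*(b - 5)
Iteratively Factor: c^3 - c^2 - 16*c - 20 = (c - 5)*(c^2 + 4*c + 4) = (c - 5)*(c + 2)*(c + 2)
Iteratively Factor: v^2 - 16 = (v + 4)*(v - 4)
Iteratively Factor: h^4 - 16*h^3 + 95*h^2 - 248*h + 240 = (h - 3)*(h^3 - 13*h^2 + 56*h - 80) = (h - 4)*(h - 3)*(h^2 - 9*h + 20) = (h - 5)*(h - 4)*(h - 3)*(h - 4)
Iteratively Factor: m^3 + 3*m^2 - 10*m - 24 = (m + 4)*(m^2 - m - 6) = (m - 3)*(m + 4)*(m + 2)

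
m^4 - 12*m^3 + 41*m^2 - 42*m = m*(m - 7)*(m - 3)*(m - 2)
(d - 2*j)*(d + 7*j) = d^2 + 5*d*j - 14*j^2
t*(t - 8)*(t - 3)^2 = t^4 - 14*t^3 + 57*t^2 - 72*t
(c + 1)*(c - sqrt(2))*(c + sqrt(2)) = c^3 + c^2 - 2*c - 2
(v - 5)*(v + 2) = v^2 - 3*v - 10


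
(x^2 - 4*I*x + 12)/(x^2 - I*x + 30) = (x + 2*I)/(x + 5*I)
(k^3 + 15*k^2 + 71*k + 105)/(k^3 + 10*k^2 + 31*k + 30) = (k + 7)/(k + 2)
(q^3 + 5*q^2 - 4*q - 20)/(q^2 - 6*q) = (q^3 + 5*q^2 - 4*q - 20)/(q*(q - 6))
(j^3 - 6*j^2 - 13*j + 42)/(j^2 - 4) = (j^2 - 4*j - 21)/(j + 2)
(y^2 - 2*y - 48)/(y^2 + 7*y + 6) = (y - 8)/(y + 1)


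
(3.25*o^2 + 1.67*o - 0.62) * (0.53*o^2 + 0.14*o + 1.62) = 1.7225*o^4 + 1.3401*o^3 + 5.1702*o^2 + 2.6186*o - 1.0044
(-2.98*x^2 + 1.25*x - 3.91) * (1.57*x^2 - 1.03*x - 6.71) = -4.6786*x^4 + 5.0319*x^3 + 12.5696*x^2 - 4.3602*x + 26.2361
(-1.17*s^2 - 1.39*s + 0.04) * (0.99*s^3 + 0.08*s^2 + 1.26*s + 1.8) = -1.1583*s^5 - 1.4697*s^4 - 1.5458*s^3 - 3.8542*s^2 - 2.4516*s + 0.072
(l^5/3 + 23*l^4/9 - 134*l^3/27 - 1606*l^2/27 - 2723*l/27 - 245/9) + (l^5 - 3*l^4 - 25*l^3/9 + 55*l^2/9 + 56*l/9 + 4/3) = 4*l^5/3 - 4*l^4/9 - 209*l^3/27 - 1441*l^2/27 - 2555*l/27 - 233/9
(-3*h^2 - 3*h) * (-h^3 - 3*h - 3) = 3*h^5 + 3*h^4 + 9*h^3 + 18*h^2 + 9*h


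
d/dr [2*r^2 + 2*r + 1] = 4*r + 2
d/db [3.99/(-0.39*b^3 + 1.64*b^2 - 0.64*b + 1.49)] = (4.6683*b^2 - 13.0872*b + 2.5536)/(0.39*b^3 - 1.64*b^2 + 0.64*b - 1.49)^2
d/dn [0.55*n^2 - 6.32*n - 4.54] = 1.1*n - 6.32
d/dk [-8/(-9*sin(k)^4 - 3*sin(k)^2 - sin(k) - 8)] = 8*(-33*sin(k) + 9*sin(3*k) - 1)*cos(k)/(9*sin(k)^4 + 3*sin(k)^2 + sin(k) + 8)^2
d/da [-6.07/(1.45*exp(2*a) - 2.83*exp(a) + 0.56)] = (17.603*exp(a) - 17.1781)*exp(a)/(1.45*exp(2*a) - 2.83*exp(a) + 0.56)^2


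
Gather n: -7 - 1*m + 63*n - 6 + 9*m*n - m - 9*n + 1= -2*m + n*(9*m + 54) - 12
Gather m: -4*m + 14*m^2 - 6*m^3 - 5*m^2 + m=-6*m^3 + 9*m^2 - 3*m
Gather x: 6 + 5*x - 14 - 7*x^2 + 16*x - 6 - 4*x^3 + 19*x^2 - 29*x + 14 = -4*x^3 + 12*x^2 - 8*x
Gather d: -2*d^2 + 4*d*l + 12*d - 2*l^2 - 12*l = -2*d^2 + d*(4*l + 12) - 2*l^2 - 12*l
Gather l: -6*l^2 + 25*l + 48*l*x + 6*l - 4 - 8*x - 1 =-6*l^2 + l*(48*x + 31) - 8*x - 5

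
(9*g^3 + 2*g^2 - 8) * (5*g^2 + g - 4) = 45*g^5 + 19*g^4 - 34*g^3 - 48*g^2 - 8*g + 32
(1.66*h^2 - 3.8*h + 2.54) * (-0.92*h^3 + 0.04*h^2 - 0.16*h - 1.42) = -1.5272*h^5 + 3.5624*h^4 - 2.7544*h^3 - 1.6476*h^2 + 4.9896*h - 3.6068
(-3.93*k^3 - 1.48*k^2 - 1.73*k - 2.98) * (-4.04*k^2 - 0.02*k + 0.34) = 15.8772*k^5 + 6.0578*k^4 + 5.6826*k^3 + 11.5706*k^2 - 0.5286*k - 1.0132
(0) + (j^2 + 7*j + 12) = j^2 + 7*j + 12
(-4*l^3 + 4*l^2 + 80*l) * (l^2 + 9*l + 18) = -4*l^5 - 32*l^4 + 44*l^3 + 792*l^2 + 1440*l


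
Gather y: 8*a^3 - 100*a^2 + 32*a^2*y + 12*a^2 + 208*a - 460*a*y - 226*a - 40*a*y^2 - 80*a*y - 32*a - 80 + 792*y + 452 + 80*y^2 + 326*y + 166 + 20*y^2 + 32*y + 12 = 8*a^3 - 88*a^2 - 50*a + y^2*(100 - 40*a) + y*(32*a^2 - 540*a + 1150) + 550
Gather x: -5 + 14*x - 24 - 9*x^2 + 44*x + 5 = -9*x^2 + 58*x - 24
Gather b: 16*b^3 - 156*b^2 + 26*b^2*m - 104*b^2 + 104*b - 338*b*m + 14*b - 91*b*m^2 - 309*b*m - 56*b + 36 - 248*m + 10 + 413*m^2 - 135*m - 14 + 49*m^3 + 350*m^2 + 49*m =16*b^3 + b^2*(26*m - 260) + b*(-91*m^2 - 647*m + 62) + 49*m^3 + 763*m^2 - 334*m + 32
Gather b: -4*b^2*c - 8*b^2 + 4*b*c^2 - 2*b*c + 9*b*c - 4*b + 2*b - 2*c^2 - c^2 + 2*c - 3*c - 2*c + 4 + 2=b^2*(-4*c - 8) + b*(4*c^2 + 7*c - 2) - 3*c^2 - 3*c + 6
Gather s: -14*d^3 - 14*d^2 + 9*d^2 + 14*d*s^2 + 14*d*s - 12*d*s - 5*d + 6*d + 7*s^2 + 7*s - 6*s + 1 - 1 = -14*d^3 - 5*d^2 + d + s^2*(14*d + 7) + s*(2*d + 1)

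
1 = 1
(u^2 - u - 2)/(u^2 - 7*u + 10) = (u + 1)/(u - 5)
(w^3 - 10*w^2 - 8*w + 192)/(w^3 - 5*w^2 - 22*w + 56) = (w^2 - 14*w + 48)/(w^2 - 9*w + 14)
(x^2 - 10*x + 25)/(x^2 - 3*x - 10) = (x - 5)/(x + 2)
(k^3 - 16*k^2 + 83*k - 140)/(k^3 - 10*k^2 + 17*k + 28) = (k - 5)/(k + 1)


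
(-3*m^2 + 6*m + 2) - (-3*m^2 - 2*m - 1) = 8*m + 3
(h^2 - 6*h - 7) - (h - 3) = h^2 - 7*h - 4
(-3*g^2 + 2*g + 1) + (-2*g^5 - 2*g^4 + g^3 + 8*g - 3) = -2*g^5 - 2*g^4 + g^3 - 3*g^2 + 10*g - 2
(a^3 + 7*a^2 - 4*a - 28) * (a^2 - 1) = a^5 + 7*a^4 - 5*a^3 - 35*a^2 + 4*a + 28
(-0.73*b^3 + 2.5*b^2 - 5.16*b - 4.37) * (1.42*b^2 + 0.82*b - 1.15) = -1.0366*b^5 + 2.9514*b^4 - 4.4377*b^3 - 13.3116*b^2 + 2.3506*b + 5.0255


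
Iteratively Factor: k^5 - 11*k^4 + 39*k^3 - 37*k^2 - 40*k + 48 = (k + 1)*(k^4 - 12*k^3 + 51*k^2 - 88*k + 48) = (k - 3)*(k + 1)*(k^3 - 9*k^2 + 24*k - 16) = (k - 4)*(k - 3)*(k + 1)*(k^2 - 5*k + 4) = (k - 4)*(k - 3)*(k - 1)*(k + 1)*(k - 4)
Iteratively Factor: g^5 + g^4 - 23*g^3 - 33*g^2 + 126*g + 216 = (g + 3)*(g^4 - 2*g^3 - 17*g^2 + 18*g + 72) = (g + 3)^2*(g^3 - 5*g^2 - 2*g + 24) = (g - 3)*(g + 3)^2*(g^2 - 2*g - 8) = (g - 4)*(g - 3)*(g + 3)^2*(g + 2)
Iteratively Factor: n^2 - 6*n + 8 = (n - 4)*(n - 2)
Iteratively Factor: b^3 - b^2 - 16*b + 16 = (b - 4)*(b^2 + 3*b - 4) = (b - 4)*(b + 4)*(b - 1)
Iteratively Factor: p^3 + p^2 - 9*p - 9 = (p + 1)*(p^2 - 9) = (p + 1)*(p + 3)*(p - 3)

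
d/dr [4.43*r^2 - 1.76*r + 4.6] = 8.86*r - 1.76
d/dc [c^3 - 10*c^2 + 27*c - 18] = 3*c^2 - 20*c + 27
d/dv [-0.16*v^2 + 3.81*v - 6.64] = 3.81 - 0.32*v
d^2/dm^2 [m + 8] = 0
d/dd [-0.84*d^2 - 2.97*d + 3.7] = -1.68*d - 2.97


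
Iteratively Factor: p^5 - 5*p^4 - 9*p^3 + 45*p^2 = (p)*(p^4 - 5*p^3 - 9*p^2 + 45*p) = p*(p - 3)*(p^3 - 2*p^2 - 15*p) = p^2*(p - 3)*(p^2 - 2*p - 15) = p^2*(p - 3)*(p + 3)*(p - 5)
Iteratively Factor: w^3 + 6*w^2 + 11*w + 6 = (w + 3)*(w^2 + 3*w + 2) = (w + 2)*(w + 3)*(w + 1)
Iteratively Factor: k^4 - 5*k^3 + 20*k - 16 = (k + 2)*(k^3 - 7*k^2 + 14*k - 8) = (k - 2)*(k + 2)*(k^2 - 5*k + 4) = (k - 4)*(k - 2)*(k + 2)*(k - 1)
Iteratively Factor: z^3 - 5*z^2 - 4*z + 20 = (z + 2)*(z^2 - 7*z + 10) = (z - 2)*(z + 2)*(z - 5)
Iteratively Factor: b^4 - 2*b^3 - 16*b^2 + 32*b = (b - 4)*(b^3 + 2*b^2 - 8*b) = (b - 4)*(b + 4)*(b^2 - 2*b) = (b - 4)*(b - 2)*(b + 4)*(b)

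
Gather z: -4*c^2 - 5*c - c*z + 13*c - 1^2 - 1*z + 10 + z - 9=-4*c^2 - c*z + 8*c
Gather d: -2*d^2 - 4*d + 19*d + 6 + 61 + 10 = -2*d^2 + 15*d + 77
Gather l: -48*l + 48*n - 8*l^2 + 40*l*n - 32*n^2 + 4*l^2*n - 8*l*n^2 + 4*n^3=l^2*(4*n - 8) + l*(-8*n^2 + 40*n - 48) + 4*n^3 - 32*n^2 + 48*n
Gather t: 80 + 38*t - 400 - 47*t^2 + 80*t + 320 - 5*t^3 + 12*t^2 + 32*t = -5*t^3 - 35*t^2 + 150*t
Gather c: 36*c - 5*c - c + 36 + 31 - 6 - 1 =30*c + 60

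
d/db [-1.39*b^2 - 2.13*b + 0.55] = -2.78*b - 2.13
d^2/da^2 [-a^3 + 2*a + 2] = -6*a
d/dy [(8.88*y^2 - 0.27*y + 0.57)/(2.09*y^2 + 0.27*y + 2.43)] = (2.9619*y^2 + 40.7742*y - 0.81)/(4.3681*y^4 + 1.1286*y^3 + 10.2303*y^2 + 1.3122*y + 5.9049)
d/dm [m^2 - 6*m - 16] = 2*m - 6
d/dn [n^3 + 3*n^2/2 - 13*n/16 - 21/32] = 3*n^2 + 3*n - 13/16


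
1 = 1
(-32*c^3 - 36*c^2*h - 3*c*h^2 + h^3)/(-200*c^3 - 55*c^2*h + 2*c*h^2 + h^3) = (4*c^2 + 5*c*h + h^2)/(25*c^2 + 10*c*h + h^2)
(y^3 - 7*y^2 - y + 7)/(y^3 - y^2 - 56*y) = (-y^3 + 7*y^2 + y - 7)/(y*(-y^2 + y + 56))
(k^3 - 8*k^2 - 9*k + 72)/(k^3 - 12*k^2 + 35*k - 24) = (k + 3)/(k - 1)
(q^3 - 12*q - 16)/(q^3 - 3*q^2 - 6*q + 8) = (q + 2)/(q - 1)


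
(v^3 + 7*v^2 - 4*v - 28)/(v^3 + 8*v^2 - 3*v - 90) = (v^3 + 7*v^2 - 4*v - 28)/(v^3 + 8*v^2 - 3*v - 90)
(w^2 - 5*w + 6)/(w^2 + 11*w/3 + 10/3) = 3*(w^2 - 5*w + 6)/(3*w^2 + 11*w + 10)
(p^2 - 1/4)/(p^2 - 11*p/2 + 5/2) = (p + 1/2)/(p - 5)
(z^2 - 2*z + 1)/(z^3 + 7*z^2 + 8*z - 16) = (z - 1)/(z^2 + 8*z + 16)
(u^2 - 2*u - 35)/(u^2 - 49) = (u + 5)/(u + 7)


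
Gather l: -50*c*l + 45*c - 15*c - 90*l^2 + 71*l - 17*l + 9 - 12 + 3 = 30*c - 90*l^2 + l*(54 - 50*c)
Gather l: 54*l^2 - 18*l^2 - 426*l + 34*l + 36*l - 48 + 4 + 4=36*l^2 - 356*l - 40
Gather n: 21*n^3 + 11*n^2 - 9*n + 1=21*n^3 + 11*n^2 - 9*n + 1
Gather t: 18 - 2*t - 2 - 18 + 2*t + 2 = 0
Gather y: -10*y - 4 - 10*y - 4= -20*y - 8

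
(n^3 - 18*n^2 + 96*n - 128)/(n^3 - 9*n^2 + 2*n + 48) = (n^2 - 10*n + 16)/(n^2 - n - 6)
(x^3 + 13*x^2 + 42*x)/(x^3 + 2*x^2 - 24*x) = (x + 7)/(x - 4)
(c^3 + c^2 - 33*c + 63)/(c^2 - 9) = (c^2 + 4*c - 21)/(c + 3)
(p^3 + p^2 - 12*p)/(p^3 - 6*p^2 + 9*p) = (p + 4)/(p - 3)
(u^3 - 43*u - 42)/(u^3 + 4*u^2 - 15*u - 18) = (u - 7)/(u - 3)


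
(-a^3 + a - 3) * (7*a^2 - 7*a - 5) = -7*a^5 + 7*a^4 + 12*a^3 - 28*a^2 + 16*a + 15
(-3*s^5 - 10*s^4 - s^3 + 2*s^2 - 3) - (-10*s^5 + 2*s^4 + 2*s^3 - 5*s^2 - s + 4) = 7*s^5 - 12*s^4 - 3*s^3 + 7*s^2 + s - 7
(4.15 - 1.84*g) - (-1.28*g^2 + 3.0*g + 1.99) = 1.28*g^2 - 4.84*g + 2.16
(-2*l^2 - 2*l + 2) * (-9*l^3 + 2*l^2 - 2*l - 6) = 18*l^5 + 14*l^4 - 18*l^3 + 20*l^2 + 8*l - 12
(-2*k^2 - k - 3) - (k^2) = -3*k^2 - k - 3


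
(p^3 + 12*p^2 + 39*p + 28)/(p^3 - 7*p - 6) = (p^2 + 11*p + 28)/(p^2 - p - 6)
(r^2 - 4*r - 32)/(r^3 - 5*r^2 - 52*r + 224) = (r + 4)/(r^2 + 3*r - 28)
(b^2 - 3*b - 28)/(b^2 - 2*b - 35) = (b + 4)/(b + 5)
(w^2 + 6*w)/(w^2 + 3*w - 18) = w/(w - 3)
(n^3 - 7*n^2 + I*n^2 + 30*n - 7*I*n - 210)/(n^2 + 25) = (n^2 + n*(-7 + 6*I) - 42*I)/(n + 5*I)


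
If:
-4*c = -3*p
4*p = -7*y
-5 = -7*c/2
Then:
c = 10/7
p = 40/21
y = -160/147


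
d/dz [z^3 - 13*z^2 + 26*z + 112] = 3*z^2 - 26*z + 26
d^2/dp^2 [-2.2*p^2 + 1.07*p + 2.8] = -4.40000000000000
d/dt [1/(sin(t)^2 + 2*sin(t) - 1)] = -2*(sin(t) + 1)*cos(t)/(2*sin(t) - cos(t)^2)^2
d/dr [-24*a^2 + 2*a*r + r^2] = 2*a + 2*r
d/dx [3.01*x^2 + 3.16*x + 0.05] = 6.02*x + 3.16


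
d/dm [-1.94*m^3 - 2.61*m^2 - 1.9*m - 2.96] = -5.82*m^2 - 5.22*m - 1.9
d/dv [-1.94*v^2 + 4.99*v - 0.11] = 4.99 - 3.88*v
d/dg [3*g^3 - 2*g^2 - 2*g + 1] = 9*g^2 - 4*g - 2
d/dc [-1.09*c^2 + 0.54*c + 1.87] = 0.54 - 2.18*c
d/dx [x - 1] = 1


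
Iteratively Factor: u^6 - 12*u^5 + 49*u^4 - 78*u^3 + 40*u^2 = (u - 4)*(u^5 - 8*u^4 + 17*u^3 - 10*u^2) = u*(u - 4)*(u^4 - 8*u^3 + 17*u^2 - 10*u) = u^2*(u - 4)*(u^3 - 8*u^2 + 17*u - 10) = u^2*(u - 4)*(u - 1)*(u^2 - 7*u + 10) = u^2*(u - 5)*(u - 4)*(u - 1)*(u - 2)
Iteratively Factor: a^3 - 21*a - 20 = (a - 5)*(a^2 + 5*a + 4) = (a - 5)*(a + 4)*(a + 1)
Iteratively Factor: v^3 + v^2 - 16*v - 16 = (v + 4)*(v^2 - 3*v - 4) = (v - 4)*(v + 4)*(v + 1)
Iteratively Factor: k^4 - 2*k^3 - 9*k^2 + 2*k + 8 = (k - 1)*(k^3 - k^2 - 10*k - 8) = (k - 1)*(k + 1)*(k^2 - 2*k - 8) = (k - 1)*(k + 1)*(k + 2)*(k - 4)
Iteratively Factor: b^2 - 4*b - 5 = (b - 5)*(b + 1)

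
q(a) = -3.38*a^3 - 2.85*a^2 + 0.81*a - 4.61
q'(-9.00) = -769.23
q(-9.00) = 2221.27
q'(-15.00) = -2195.19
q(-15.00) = 10749.49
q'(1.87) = -45.31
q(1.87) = -35.16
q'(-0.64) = 0.30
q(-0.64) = -5.41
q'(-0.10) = 1.28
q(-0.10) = -4.72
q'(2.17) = -59.31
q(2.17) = -50.81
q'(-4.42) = -172.10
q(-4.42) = 228.00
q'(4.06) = -189.48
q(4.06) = -274.50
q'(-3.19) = -84.19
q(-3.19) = 73.52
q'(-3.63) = -112.11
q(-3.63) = 116.57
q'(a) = -10.14*a^2 - 5.7*a + 0.81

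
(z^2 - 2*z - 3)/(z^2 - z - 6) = (z + 1)/(z + 2)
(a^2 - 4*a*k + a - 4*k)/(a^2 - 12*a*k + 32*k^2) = (a + 1)/(a - 8*k)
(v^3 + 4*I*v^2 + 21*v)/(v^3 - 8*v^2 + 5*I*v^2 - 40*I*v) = (v^2 + 4*I*v + 21)/(v^2 + v*(-8 + 5*I) - 40*I)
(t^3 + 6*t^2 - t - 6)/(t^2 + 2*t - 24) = (t^2 - 1)/(t - 4)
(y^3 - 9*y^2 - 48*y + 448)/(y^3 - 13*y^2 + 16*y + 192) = (y + 7)/(y + 3)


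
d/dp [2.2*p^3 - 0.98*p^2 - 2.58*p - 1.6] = 6.6*p^2 - 1.96*p - 2.58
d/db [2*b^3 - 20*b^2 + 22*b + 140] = 6*b^2 - 40*b + 22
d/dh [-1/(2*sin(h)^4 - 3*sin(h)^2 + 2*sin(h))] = 2*(1 - sin(3*h))*cos(h)/((2*sin(h)^3 - 3*sin(h) + 2)^2*sin(h)^2)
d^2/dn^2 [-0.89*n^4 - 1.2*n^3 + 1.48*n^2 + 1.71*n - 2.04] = -10.68*n^2 - 7.2*n + 2.96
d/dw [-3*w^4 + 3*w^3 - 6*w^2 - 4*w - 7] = -12*w^3 + 9*w^2 - 12*w - 4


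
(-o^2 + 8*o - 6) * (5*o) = -5*o^3 + 40*o^2 - 30*o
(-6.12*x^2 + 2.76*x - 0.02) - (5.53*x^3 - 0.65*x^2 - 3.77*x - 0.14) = -5.53*x^3 - 5.47*x^2 + 6.53*x + 0.12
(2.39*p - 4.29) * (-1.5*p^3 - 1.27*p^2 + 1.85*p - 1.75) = -3.585*p^4 + 3.3997*p^3 + 9.8698*p^2 - 12.119*p + 7.5075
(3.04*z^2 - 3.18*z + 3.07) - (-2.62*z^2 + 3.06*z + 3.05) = 5.66*z^2 - 6.24*z + 0.02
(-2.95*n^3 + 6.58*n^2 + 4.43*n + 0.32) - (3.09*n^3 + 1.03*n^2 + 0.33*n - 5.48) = -6.04*n^3 + 5.55*n^2 + 4.1*n + 5.8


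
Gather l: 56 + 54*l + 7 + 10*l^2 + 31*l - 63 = 10*l^2 + 85*l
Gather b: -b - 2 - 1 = -b - 3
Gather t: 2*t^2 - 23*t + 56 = 2*t^2 - 23*t + 56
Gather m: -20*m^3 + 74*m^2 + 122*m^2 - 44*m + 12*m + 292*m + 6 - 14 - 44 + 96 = -20*m^3 + 196*m^2 + 260*m + 44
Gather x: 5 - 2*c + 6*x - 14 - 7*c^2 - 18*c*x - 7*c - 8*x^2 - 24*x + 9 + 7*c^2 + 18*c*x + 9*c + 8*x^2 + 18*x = 0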